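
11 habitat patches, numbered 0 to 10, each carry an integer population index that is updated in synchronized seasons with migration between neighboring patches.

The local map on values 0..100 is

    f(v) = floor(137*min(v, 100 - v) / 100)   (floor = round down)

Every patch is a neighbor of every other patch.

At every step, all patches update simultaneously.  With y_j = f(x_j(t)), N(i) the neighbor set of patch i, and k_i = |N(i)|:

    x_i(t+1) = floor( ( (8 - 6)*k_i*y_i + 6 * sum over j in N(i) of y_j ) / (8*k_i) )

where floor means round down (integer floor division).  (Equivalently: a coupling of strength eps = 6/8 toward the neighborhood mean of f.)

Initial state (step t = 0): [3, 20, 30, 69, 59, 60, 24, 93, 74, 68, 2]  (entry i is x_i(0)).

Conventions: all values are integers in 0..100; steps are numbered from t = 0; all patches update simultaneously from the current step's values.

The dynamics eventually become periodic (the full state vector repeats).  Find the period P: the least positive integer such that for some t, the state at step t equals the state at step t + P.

Answer: 2
Key observation: The state at step 10, [58, 58, 58, 58, 58, 58, 58, 58, 58, 58, 58], reappears at step 12 — and no state repeats earlier — so the cycle the system enters has period 2.

Derivation:
t=0: [3, 20, 30, 69, 59, 60, 24, 93, 74, 68, 2]
t=1: [26, 30, 33, 33, 35, 35, 31, 27, 32, 33, 26]
t=2: [40, 41, 42, 42, 42, 42, 41, 40, 42, 42, 40]
t=3: [55, 56, 56, 56, 56, 56, 56, 55, 56, 56, 55]
t=4: [60, 60, 60, 60, 60, 60, 60, 60, 60, 60, 60]
t=5: [54, 54, 54, 54, 54, 54, 54, 54, 54, 54, 54]
t=6: [63, 63, 63, 63, 63, 63, 63, 63, 63, 63, 63]
t=7: [50, 50, 50, 50, 50, 50, 50, 50, 50, 50, 50]
t=8: [68, 68, 68, 68, 68, 68, 68, 68, 68, 68, 68]
t=9: [43, 43, 43, 43, 43, 43, 43, 43, 43, 43, 43]
t=10: [58, 58, 58, 58, 58, 58, 58, 58, 58, 58, 58]
t=11: [57, 57, 57, 57, 57, 57, 57, 57, 57, 57, 57]
t=12: [58, 58, 58, 58, 58, 58, 58, 58, 58, 58, 58]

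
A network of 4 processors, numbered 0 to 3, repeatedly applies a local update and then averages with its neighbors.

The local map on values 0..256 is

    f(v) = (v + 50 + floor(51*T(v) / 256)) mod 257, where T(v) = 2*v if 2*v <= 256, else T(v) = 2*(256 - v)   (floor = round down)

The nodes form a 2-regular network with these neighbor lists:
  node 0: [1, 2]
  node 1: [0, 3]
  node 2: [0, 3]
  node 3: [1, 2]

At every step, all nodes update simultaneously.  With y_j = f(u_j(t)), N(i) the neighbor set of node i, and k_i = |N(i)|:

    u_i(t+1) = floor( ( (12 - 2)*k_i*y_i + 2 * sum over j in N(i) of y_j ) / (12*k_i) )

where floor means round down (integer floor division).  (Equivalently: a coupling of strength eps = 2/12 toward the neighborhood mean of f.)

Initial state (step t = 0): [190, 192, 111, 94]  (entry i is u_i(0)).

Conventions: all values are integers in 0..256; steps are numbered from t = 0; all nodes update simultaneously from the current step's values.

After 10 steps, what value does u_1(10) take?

Answer: u_1(10) = 152

Derivation:
t=0: [190, 192, 111, 94]
t=1: [25, 24, 186, 168]
t=2: [77, 97, 33, 218]
t=3: [154, 169, 95, 45]
t=4: [239, 240, 181, 129]
t=5: [35, 54, 24, 194]
t=6: [99, 113, 78, 26]
t=7: [187, 196, 155, 102]
t=8: [27, 26, 220, 181]
t=9: [81, 79, 30, 11]
t=10: [156, 152, 94, 75]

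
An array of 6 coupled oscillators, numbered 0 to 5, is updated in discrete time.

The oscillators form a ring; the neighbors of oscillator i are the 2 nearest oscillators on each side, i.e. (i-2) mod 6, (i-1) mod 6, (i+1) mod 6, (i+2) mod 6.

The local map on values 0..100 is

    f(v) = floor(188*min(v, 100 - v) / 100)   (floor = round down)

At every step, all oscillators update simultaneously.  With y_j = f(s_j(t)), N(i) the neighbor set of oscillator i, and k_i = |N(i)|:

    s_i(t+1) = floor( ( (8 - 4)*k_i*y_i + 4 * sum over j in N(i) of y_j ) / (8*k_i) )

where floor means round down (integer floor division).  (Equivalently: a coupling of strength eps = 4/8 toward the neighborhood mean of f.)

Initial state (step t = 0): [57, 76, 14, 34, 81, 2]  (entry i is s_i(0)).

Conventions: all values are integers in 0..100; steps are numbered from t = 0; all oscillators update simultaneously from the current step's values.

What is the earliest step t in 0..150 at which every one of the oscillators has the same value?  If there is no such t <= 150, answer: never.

Answer: 23
Key observation: Synchronization is absorbing here: once all oscillators are equal they stay equal, and step 23 is the first all-equal step.

Derivation:
t=0: [57, 76, 14, 34, 81, 2]  (not all equal)
t=1: [53, 44, 40, 45, 39, 29]  (not all equal)
t=2: [79, 78, 78, 77, 74, 67]  (not all equal)
t=3: [43, 43, 41, 45, 47, 52]  (not all equal)
t=4: [81, 81, 80, 83, 85, 86]  (not all equal)
t=5: [33, 33, 34, 31, 30, 29]  (not all equal)
t=6: [60, 60, 61, 58, 57, 56]  (not all equal)
t=7: [76, 76, 75, 77, 78, 79]  (not all equal)
t=8: [44, 44, 45, 43, 42, 41]  (not all equal)
t=9: [81, 81, 82, 80, 79, 78]  (not all equal)
t=10: [36, 35, 34, 37, 37, 38]  (not all equal)
t=11: [67, 66, 65, 68, 68, 69]  (not all equal)
t=12: [61, 62, 63, 60, 60, 59]  (not all equal)
t=13: [73, 72, 71, 74, 74, 75]  (not all equal)
t=14: [50, 50, 51, 49, 48, 48]  (not all equal)
t=15: [92, 93, 92, 91, 91, 91]  (not all equal)
t=16: [15, 14, 15, 15, 15, 15]  (not all equal)
t=17: [27, 27, 27, 27, 28, 27]  (not all equal)
t=18: [50, 50, 50, 50, 51, 50]  (not all equal)
t=19: [93, 94, 93, 93, 93, 93]  (not all equal)
t=20: [12, 12, 12, 12, 13, 12]  (not all equal)
t=21: [22, 22, 22, 22, 23, 22]  (not all equal)
t=22: [41, 41, 41, 41, 42, 41]  (not all equal)
t=23: [77, 77, 77, 77, 77, 77]  (all equal)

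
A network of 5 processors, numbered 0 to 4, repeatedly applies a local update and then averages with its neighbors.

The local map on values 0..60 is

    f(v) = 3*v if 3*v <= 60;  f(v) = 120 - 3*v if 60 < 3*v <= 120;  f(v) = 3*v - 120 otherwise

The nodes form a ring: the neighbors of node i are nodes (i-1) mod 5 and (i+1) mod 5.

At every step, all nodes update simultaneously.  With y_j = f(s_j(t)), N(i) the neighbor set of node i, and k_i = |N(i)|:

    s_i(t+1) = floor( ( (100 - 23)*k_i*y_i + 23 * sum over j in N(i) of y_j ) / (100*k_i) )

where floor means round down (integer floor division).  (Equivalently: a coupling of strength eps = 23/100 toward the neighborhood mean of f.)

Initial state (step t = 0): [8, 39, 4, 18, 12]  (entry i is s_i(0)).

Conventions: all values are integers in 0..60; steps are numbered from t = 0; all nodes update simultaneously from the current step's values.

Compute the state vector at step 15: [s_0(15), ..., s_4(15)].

Simulating step by step:
t=0: [8, 39, 4, 18, 12]
t=1: [22, 6, 15, 47, 36]
t=2: [45, 25, 39, 22, 17]
t=3: [22, 36, 13, 47, 47]
t=4: [45, 19, 33, 23, 24]
t=5: [23, 48, 28, 47, 44]
t=6: [43, 28, 32, 21, 17]
t=7: [16, 31, 29, 52, 46]
t=8: [42, 30, 32, 33, 23]
t=9: [13, 26, 24, 24, 42]
t=10: [35, 42, 47, 43, 14]
t=11: [17, 8, 17, 14, 35]
t=12: [43, 30, 46, 39, 22]
t=13: [16, 26, 17, 10, 42]
t=14: [42, 43, 47, 29, 13]
t=15: [10, 10, 21, 32, 34]

Answer: [10, 10, 21, 32, 34]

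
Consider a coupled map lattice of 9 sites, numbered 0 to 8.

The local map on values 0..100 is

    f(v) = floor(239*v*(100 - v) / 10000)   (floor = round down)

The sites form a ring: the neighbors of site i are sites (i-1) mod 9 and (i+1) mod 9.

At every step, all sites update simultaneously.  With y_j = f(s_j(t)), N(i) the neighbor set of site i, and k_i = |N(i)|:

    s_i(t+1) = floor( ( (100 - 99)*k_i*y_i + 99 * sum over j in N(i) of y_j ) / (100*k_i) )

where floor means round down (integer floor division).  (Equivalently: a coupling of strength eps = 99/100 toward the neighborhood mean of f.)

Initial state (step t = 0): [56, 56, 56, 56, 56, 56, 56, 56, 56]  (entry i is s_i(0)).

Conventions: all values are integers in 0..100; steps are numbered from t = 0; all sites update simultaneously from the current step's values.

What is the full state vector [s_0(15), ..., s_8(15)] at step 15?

Answer: [58, 58, 58, 58, 58, 58, 58, 58, 58]

Derivation:
t=0: [56, 56, 56, 56, 56, 56, 56, 56, 56]
t=1: [58, 58, 58, 58, 58, 58, 58, 58, 58]
t=2: [58, 58, 58, 58, 58, 58, 58, 58, 58]
t=3: [58, 58, 58, 58, 58, 58, 58, 58, 58]
t=4: [58, 58, 58, 58, 58, 58, 58, 58, 58]
t=5: [58, 58, 58, 58, 58, 58, 58, 58, 58]
t=6: [58, 58, 58, 58, 58, 58, 58, 58, 58]
t=7: [58, 58, 58, 58, 58, 58, 58, 58, 58]
t=8: [58, 58, 58, 58, 58, 58, 58, 58, 58]
t=9: [58, 58, 58, 58, 58, 58, 58, 58, 58]
t=10: [58, 58, 58, 58, 58, 58, 58, 58, 58]
t=11: [58, 58, 58, 58, 58, 58, 58, 58, 58]
t=12: [58, 58, 58, 58, 58, 58, 58, 58, 58]
t=13: [58, 58, 58, 58, 58, 58, 58, 58, 58]
t=14: [58, 58, 58, 58, 58, 58, 58, 58, 58]
t=15: [58, 58, 58, 58, 58, 58, 58, 58, 58]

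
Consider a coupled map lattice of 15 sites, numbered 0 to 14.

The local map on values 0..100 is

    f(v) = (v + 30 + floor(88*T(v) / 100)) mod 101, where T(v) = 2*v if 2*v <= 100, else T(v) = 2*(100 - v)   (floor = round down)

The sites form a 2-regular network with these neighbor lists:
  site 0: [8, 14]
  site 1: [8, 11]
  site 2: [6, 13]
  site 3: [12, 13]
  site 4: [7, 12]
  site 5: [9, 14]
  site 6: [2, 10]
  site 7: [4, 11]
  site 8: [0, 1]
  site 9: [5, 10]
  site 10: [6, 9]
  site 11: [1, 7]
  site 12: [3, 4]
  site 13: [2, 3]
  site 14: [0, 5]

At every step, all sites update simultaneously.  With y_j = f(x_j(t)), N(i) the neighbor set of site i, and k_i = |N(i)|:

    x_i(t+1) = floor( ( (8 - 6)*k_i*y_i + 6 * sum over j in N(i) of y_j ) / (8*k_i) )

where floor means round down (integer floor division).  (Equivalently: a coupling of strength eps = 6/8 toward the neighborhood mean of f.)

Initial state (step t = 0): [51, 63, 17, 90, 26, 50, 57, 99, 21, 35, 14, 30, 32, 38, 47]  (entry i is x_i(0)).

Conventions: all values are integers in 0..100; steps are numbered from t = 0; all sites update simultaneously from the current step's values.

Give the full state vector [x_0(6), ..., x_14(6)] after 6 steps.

Simulating step by step:
t=0: [51, 63, 17, 90, 26, 50, 57, 99, 21, 35, 14, 30, 32, 38, 47]
t=1: [70, 51, 54, 27, 17, 47, 69, 11, 67, 56, 49, 35, 17, 50, 64]
t=2: [54, 46, 60, 54, 70, 58, 60, 52, 57, 61, 58, 53, 48, 41, 54]
t=3: [62, 60, 52, 54, 60, 60, 59, 59, 59, 59, 58, 61, 58, 56, 61]
t=4: [58, 59, 62, 61, 59, 59, 61, 58, 58, 59, 60, 59, 60, 63, 58]
t=5: [60, 60, 57, 58, 59, 60, 58, 60, 60, 59, 59, 60, 59, 57, 60]
t=6: [59, 59, 60, 60, 59, 59, 60, 59, 59, 59, 60, 59, 60, 60, 59]

Answer: [59, 59, 60, 60, 59, 59, 60, 59, 59, 59, 60, 59, 60, 60, 59]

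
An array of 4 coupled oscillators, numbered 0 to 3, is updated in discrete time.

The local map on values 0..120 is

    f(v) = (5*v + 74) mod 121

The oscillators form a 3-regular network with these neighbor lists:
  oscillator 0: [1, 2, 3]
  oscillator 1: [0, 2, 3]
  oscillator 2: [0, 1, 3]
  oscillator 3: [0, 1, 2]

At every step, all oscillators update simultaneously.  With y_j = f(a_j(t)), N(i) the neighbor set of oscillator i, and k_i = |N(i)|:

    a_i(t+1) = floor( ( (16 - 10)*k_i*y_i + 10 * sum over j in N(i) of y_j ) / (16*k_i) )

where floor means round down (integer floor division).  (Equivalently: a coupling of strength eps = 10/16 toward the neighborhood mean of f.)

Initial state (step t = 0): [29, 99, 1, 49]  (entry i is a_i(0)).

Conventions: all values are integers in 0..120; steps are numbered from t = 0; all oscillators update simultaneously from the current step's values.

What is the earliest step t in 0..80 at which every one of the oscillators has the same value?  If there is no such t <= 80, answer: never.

Answer: 18
Key observation: Synchronization is absorbing here: once all oscillators are equal they stay equal, and step 18 is the first all-equal step.

Derivation:
t=0: [29, 99, 1, 49]  (not all equal)
t=1: [86, 84, 83, 83]  (not all equal)
t=2: [11, 10, 9, 9]  (not all equal)
t=3: [53, 52, 71, 71]  (not all equal)
t=4: [83, 82, 77, 77]  (not all equal)
t=5: [41, 41, 57, 57]  (not all equal)
t=6: [70, 70, 83, 83]  (not all equal)
t=7: [37, 37, 28, 28]  (not all equal)
t=8: [48, 48, 61, 61]  (not all equal)
t=9: [48, 48, 39, 39]  (not all equal)
t=10: [53, 53, 45, 45]  (not all equal)
t=11: [80, 80, 73, 73]  (not all equal)
t=12: [96, 96, 90, 90]  (not all equal)
t=13: [57, 57, 52, 52]  (not all equal)
t=14: [106, 106, 102, 102]  (not all equal)
t=15: [111, 111, 108, 108]  (not all equal)
t=16: [17, 17, 15, 15]  (not all equal)
t=17: [33, 33, 32, 32]  (not all equal)
t=18: [115, 115, 115, 115]  (all equal)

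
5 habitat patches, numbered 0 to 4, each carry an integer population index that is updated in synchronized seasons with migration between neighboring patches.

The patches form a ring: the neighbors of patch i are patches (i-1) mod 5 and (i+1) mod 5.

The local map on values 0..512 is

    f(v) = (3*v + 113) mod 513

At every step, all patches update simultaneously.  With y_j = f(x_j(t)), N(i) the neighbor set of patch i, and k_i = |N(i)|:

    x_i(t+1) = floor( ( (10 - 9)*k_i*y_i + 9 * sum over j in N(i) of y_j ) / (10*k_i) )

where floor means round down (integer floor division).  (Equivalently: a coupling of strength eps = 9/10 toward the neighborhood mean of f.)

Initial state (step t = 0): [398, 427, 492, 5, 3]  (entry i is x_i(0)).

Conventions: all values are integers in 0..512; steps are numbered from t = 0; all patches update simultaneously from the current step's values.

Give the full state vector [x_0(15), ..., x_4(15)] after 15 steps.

Answer: [140, 107, 207, 80, 170]

Derivation:
t=0: [398, 427, 492, 5, 3]
t=1: [248, 185, 228, 90, 196]
t=2: [188, 298, 270, 250, 345]
t=3: [293, 307, 420, 274, 243]
t=4: [199, 372, 228, 346, 438]
t=5: [291, 236, 176, 320, 185]
t=6: [255, 301, 172, 132, 249]
t=7: [419, 266, 467, 259, 428]
t=8: [380, 414, 397, 424, 361]
t=9: [247, 260, 337, 237, 280]
t=10: [403, 235, 320, 273, 337]
t=11: [210, 184, 330, 107, 331]
t=12: [127, 153, 271, 114, 306]
t=13: [78, 414, 272, 233, 427]
t=14: [348, 376, 324, 382, 327]
t=15: [140, 107, 207, 80, 170]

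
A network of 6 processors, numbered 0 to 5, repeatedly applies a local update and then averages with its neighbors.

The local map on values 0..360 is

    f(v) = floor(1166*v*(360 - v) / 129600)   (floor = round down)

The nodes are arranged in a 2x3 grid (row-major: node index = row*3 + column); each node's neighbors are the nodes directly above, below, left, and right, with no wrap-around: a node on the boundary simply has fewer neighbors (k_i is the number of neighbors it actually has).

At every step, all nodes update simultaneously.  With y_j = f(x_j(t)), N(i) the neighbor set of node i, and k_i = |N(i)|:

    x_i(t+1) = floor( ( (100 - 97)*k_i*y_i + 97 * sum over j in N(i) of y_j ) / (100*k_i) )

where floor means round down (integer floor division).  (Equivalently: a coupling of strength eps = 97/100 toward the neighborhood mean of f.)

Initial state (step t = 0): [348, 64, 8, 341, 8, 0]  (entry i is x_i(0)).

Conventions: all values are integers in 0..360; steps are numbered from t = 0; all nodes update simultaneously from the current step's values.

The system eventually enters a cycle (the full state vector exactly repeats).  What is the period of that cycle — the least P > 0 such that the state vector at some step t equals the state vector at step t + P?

Simulating step by step:
t=0: [348, 64, 8, 341, 8, 0]
t=1: [111, 33, 83, 31, 74, 24]
t=2: [98, 211, 88, 215, 89, 194]
t=3: [279, 222, 283, 225, 281, 217]
t=4: [271, 201, 274, 203, 273, 199]
t=5: [284, 215, 285, 216, 284, 214]
t=6: [276, 195, 277, 196, 277, 195]
t=7: [286, 209, 286, 209, 286, 208]
t=8: [280, 192, 280, 192, 280, 192]
t=9: [287, 203, 287, 203, 287, 203]
t=10: [283, 190, 283, 190, 283, 190]
t=11: [287, 198, 287, 198, 287, 198]
t=12: [285, 191, 285, 191, 285, 191]
t=13: [287, 194, 287, 194, 287, 194]
t=14: [285, 191, 285, 191, 285, 191]

Answer: 2
Key observation: The state at step 12, [285, 191, 285, 191, 285, 191], reappears at step 14 — and no state repeats earlier — so the cycle the system enters has period 2.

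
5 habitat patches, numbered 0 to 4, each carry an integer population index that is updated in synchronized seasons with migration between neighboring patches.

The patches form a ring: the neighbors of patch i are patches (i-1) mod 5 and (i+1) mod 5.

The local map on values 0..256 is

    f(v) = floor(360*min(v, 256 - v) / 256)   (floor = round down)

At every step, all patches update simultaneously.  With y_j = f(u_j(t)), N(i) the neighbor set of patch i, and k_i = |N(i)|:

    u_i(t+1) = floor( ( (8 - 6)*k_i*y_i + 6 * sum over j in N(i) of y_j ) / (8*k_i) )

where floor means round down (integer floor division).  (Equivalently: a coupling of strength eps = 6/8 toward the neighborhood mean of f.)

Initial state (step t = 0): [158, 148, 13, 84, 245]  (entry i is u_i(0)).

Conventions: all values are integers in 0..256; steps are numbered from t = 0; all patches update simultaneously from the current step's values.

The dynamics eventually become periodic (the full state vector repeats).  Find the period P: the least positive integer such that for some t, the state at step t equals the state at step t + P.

Simulating step by step:
t=0: [158, 148, 13, 84, 245]
t=1: [96, 95, 105, 41, 99]
t=2: [135, 139, 108, 121, 106]
t=3: [159, 161, 163, 155, 164]
t=4: [132, 133, 135, 132, 136]
t=5: [171, 172, 172, 170, 172]
t=6: [118, 118, 118, 118, 119]
t=7: [165, 165, 165, 165, 165]
t=8: [127, 127, 127, 127, 127]
t=9: [178, 178, 178, 178, 178]
t=10: [109, 109, 109, 109, 109]
t=11: [153, 153, 153, 153, 153]
t=12: [144, 144, 144, 144, 144]
t=13: [157, 157, 157, 157, 157]
t=14: [139, 139, 139, 139, 139]
t=15: [164, 164, 164, 164, 164]
t=16: [129, 129, 129, 129, 129]
t=17: [178, 178, 178, 178, 178]

Answer: 8
Key observation: The state at step 9, [178, 178, 178, 178, 178], reappears at step 17 — and no state repeats earlier — so the cycle the system enters has period 8.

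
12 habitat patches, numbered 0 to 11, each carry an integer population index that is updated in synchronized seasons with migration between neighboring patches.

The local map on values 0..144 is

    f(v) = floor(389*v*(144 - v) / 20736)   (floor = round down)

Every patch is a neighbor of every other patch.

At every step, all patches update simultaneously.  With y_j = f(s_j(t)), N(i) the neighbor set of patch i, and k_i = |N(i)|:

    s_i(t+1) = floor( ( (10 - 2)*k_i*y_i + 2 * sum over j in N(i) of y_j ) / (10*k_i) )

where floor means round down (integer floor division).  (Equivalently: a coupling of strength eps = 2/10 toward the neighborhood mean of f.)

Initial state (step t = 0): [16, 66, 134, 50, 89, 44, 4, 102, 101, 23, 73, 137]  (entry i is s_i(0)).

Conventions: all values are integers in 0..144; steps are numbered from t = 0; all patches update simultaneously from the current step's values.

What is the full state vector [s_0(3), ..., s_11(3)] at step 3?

Answer: [94, 91, 95, 89, 90, 88, 91, 88, 88, 91, 91, 94]

Derivation:
t=0: [16, 66, 134, 50, 89, 44, 4, 102, 101, 23, 73, 137]
t=1: [43, 88, 33, 82, 84, 77, 21, 76, 77, 54, 89, 27]
t=2: [81, 90, 71, 92, 91, 93, 55, 93, 93, 89, 89, 64]
t=3: [94, 91, 95, 89, 90, 88, 91, 88, 88, 91, 91, 94]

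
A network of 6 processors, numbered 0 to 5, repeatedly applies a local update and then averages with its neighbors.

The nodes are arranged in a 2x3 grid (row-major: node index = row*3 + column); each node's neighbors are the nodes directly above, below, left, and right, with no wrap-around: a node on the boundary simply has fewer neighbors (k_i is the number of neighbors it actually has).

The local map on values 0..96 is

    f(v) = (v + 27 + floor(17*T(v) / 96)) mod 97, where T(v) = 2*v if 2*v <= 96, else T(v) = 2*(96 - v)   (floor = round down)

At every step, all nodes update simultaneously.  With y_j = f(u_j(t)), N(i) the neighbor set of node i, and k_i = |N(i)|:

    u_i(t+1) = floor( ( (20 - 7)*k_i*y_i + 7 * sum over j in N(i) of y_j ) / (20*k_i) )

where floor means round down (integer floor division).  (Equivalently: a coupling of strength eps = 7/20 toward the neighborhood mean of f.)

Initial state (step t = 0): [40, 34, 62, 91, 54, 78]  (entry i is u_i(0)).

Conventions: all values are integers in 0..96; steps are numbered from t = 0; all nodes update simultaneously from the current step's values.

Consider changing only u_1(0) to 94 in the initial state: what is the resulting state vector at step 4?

Simulating step by step:
t=0: [40, 94, 62, 91, 54, 78]
t=1: [60, 36, 9, 45, 68, 26]
t=2: [29, 54, 49, 58, 30, 48]
t=3: [59, 88, 92, 23, 65, 87]
t=4: [14, 16, 21, 38, 14, 17]

Answer: [14, 16, 21, 38, 14, 17]
Key observation: This trace re-runs the system from the modified initial state.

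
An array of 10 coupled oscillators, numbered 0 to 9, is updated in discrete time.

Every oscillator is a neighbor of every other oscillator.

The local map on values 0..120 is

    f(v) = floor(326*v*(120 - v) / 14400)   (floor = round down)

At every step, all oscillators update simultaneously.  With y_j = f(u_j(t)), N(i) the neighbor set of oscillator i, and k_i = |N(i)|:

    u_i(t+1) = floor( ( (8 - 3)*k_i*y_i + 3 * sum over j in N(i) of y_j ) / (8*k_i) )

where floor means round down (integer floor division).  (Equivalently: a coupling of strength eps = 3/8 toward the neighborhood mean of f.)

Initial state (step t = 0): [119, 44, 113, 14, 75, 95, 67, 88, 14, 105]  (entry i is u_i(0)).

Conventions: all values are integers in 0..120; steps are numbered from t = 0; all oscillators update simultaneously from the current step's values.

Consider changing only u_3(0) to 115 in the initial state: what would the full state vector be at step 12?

Answer: [74, 74, 74, 74, 74, 74, 74, 74, 74, 74]
Key observation: This trace re-runs the system from the modified initial state.

Derivation:
t=0: [119, 44, 113, 115, 75, 95, 67, 88, 14, 105]
t=1: [19, 62, 28, 26, 62, 49, 65, 55, 37, 39]
t=2: [54, 76, 62, 61, 76, 74, 75, 75, 69, 70]
t=3: [79, 76, 79, 79, 76, 77, 76, 76, 78, 78]
t=4: [73, 74, 73, 73, 74, 74, 74, 74, 74, 74]
t=5: [77, 77, 77, 77, 77, 77, 77, 77, 77, 77]
t=6: [74, 74, 74, 74, 74, 74, 74, 74, 74, 74]
t=7: [77, 77, 77, 77, 77, 77, 77, 77, 77, 77]
t=8: [74, 74, 74, 74, 74, 74, 74, 74, 74, 74]
t=9: [77, 77, 77, 77, 77, 77, 77, 77, 77, 77]
t=10: [74, 74, 74, 74, 74, 74, 74, 74, 74, 74]
t=11: [77, 77, 77, 77, 77, 77, 77, 77, 77, 77]
t=12: [74, 74, 74, 74, 74, 74, 74, 74, 74, 74]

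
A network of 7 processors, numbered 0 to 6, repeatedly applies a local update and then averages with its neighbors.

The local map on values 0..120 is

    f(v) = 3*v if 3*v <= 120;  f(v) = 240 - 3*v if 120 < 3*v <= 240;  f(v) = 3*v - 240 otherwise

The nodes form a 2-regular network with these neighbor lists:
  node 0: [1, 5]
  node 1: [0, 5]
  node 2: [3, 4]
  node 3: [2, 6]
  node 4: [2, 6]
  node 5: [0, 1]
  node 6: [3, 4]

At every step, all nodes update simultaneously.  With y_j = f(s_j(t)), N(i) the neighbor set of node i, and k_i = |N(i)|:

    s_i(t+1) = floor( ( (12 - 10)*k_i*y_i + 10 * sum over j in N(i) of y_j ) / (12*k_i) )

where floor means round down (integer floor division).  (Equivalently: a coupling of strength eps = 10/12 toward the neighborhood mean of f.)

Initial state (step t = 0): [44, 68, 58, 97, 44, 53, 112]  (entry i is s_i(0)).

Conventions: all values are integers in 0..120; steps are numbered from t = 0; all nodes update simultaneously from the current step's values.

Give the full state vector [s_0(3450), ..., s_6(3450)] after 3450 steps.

Simulating step by step:
t=0: [44, 68, 58, 97, 44, 53, 112]
t=1: [66, 84, 77, 76, 85, 73, 82]
t=2: [20, 28, 12, 8, 8, 26, 12]
t=3: [77, 71, 26, 34, 34, 73, 26]
t=4: [21, 17, 98, 82, 82, 18, 98]
t=5: [54, 57, 14, 46, 46, 56, 14]
t=6: [71, 74, 92, 52, 52, 73, 92]
t=7: [20, 23, 76, 44, 44, 22, 76]
t=8: [66, 64, 92, 28, 28, 64, 92]
t=9: [47, 45, 76, 44, 44, 45, 76]
t=10: [104, 102, 92, 28, 28, 102, 92]
t=11: [67, 68, 76, 44, 44, 68, 76]
t=12: [36, 37, 92, 28, 28, 37, 92]
t=13: [110, 109, 76, 44, 44, 109, 76]
t=14: [87, 88, 92, 28, 28, 88, 92]
t=15: [23, 22, 76, 44, 44, 22, 76]
t=16: [66, 67, 92, 28, 28, 67, 92]
t=17: [39, 40, 76, 44, 44, 40, 76]
t=18: [119, 118, 92, 28, 28, 118, 92]
t=19: [114, 115, 76, 44, 44, 115, 76]
t=20: [104, 103, 92, 28, 28, 103, 92]
t=21: [69, 70, 76, 44, 44, 70, 76]
t=22: [30, 31, 92, 28, 28, 31, 92]
t=23: [92, 91, 76, 44, 44, 91, 76]
t=24: [33, 34, 92, 28, 28, 34, 92]
t=25: [101, 100, 76, 44, 44, 100, 76]
t=26: [60, 61, 92, 28, 28, 61, 92]
t=27: [57, 58, 76, 44, 44, 58, 76]
t=28: [66, 67, 92, 28, 28, 67, 92]

Answer: [119, 118, 92, 28, 28, 118, 92]
Key observation: The state at step 16, [66, 67, 92, 28, 28, 67, 92], reappears at step 28: the system is in a cycle of period 12 from step 16 on.  Therefore the state at step 3450 equals the state at step 16 + ((3450 - 16) mod 12) = 18, which is [119, 118, 92, 28, 28, 118, 92].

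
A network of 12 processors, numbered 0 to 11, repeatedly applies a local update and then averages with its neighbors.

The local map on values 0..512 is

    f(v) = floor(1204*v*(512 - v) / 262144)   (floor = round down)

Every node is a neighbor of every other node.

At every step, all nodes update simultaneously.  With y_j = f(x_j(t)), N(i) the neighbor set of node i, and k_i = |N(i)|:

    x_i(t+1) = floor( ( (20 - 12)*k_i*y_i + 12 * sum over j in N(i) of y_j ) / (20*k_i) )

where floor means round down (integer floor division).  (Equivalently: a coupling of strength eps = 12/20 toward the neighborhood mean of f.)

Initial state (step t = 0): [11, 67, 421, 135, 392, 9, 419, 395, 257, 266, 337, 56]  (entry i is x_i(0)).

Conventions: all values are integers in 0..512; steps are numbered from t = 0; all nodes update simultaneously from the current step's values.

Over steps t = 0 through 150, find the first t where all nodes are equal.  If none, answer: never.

Answer: 4
Key observation: Synchronization is absorbing here: once all nodes are equal they stay equal, and step 4 is the first all-equal step.

Derivation:
t=0: [11, 67, 421, 135, 392, 9, 419, 395, 257, 266, 337, 56]  (not all equal)
t=1: [127, 166, 179, 199, 193, 125, 180, 192, 222, 222, 212, 159]  (not all equal)
t=2: [254, 267, 271, 275, 274, 253, 271, 274, 278, 278, 277, 265]  (not all equal)
t=3: [299, 299, 299, 299, 299, 299, 299, 299, 298, 298, 298, 299]  (not all equal)
t=4: [292, 292, 292, 292, 292, 292, 292, 292, 292, 292, 292, 292]  (all equal)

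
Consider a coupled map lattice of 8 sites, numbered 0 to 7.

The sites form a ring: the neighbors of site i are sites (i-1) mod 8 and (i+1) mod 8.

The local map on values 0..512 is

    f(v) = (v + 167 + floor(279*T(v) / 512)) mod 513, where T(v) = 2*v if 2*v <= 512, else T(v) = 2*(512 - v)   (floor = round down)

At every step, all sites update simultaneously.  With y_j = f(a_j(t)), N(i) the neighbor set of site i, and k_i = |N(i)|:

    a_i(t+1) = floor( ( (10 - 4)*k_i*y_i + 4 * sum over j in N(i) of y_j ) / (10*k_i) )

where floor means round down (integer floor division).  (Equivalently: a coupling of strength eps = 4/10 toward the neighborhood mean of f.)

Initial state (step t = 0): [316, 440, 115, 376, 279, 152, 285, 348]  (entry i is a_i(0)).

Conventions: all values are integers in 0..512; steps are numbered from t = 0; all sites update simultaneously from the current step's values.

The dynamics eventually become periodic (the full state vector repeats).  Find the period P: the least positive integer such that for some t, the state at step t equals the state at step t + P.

Simulating step by step:
t=0: [316, 440, 115, 376, 279, 152, 285, 348]
t=1: [180, 221, 314, 225, 244, 364, 244, 181]
t=2: [47, 111, 157, 143, 158, 172, 140, 57]
t=3: [295, 390, 469, 477, 393, 199, 335, 316]
t=4: [182, 176, 170, 170, 153, 112, 159, 183]
t=5: [31, 21, 11, 104, 373, 437, 386, 128]
t=6: [267, 210, 232, 303, 218, 174, 227, 342]
t=7: [167, 120, 138, 159, 105, 57, 116, 171]
t=8: [87, 341, 456, 467, 388, 330, 304, 89]
t=9: [315, 212, 172, 171, 176, 181, 217, 317]
t=10: [165, 97, 29, 13, 21, 44, 107, 167]
t=11: [381, 369, 248, 203, 216, 274, 286, 182]
t=12: [148, 176, 154, 102, 116, 170, 155, 93]
t=13: [362, 205, 373, 407, 323, 185, 368, 409]
t=14: [158, 120, 158, 177, 152, 96, 149, 176]
t=15: [385, 449, 386, 210, 368, 412, 364, 207]
t=16: [157, 173, 158, 126, 160, 175, 159, 122]
t=17: [384, 207, 387, 457, 390, 211, 387, 451]
t=18: [157, 122, 157, 172, 158, 127, 159, 173]
t=19: [384, 450, 383, 206, 387, 458, 388, 207]
t=20: [157, 173, 157, 121, 157, 172, 157, 122]
t=21: [384, 207, 383, 449, 383, 205, 383, 450]
t=22: [157, 122, 157, 173, 156, 120, 156, 173]
t=23: [384, 450, 384, 206, 382, 447, 382, 206]
t=24: [157, 173, 157, 121, 157, 173, 157, 121]
t=25: [383, 207, 383, 449, 383, 207, 383, 449]
t=26: [157, 122, 157, 173, 157, 122, 157, 173]
t=27: [384, 450, 384, 207, 384, 450, 384, 207]
t=28: [157, 173, 157, 122, 157, 173, 157, 122]
t=29: [384, 207, 384, 450, 384, 207, 384, 450]
t=30: [157, 122, 157, 173, 157, 122, 157, 173]

Answer: 4
Key observation: The state at step 26, [157, 122, 157, 173, 157, 122, 157, 173], reappears at step 30 — and no state repeats earlier — so the cycle the system enters has period 4.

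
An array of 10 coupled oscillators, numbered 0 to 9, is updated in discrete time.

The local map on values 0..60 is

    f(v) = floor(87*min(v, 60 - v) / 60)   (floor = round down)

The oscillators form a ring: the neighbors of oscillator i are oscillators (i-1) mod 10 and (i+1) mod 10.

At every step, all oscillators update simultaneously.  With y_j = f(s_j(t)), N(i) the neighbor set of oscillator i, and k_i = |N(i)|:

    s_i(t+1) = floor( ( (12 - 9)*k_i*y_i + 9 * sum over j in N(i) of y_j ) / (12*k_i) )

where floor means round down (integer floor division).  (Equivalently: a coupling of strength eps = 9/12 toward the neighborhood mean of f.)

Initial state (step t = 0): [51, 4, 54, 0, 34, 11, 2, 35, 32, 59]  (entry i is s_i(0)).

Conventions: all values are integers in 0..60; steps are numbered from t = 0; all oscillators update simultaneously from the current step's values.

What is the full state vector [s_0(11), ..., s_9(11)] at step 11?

Answer: [35, 35, 35, 37, 38, 40, 41, 42, 40, 38]

Derivation:
t=0: [51, 4, 54, 0, 34, 11, 2, 35, 32, 59]
t=1: [5, 9, 3, 16, 14, 18, 19, 24, 23, 20]
t=2: [17, 7, 14, 14, 23, 24, 29, 31, 31, 22]
t=3: [21, 19, 16, 24, 28, 36, 39, 42, 37, 32]
t=4: [32, 26, 28, 32, 35, 34, 30, 30, 33, 33]
t=5: [38, 39, 38, 38, 37, 38, 40, 41, 40, 39]
t=6: [30, 30, 30, 31, 31, 31, 29, 28, 28, 30]
t=7: [43, 43, 42, 42, 42, 42, 41, 40, 41, 41]
t=8: [25, 24, 25, 26, 26, 26, 27, 27, 27, 25]
t=9: [35, 35, 35, 36, 37, 37, 38, 39, 37, 37]
t=10: [34, 36, 35, 34, 33, 32, 31, 31, 31, 34]
t=11: [35, 35, 35, 37, 38, 40, 41, 42, 40, 38]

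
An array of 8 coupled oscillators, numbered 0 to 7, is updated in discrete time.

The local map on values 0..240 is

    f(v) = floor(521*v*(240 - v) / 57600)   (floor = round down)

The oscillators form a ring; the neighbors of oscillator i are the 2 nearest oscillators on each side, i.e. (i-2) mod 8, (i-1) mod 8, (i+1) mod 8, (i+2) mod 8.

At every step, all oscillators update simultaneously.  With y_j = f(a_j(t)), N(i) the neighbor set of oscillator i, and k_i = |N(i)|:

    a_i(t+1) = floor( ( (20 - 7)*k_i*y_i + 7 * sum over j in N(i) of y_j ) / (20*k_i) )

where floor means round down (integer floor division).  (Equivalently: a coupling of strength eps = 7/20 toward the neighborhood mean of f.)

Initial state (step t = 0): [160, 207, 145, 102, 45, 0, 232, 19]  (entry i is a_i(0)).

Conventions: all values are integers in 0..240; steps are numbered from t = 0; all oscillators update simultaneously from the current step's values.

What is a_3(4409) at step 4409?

Answer: a_3(4409) = 129
Key observation: The state at step 5, [129, 129, 129, 129, 129, 129, 129, 129], reappears at step 6: the system is in a cycle of period 1 from step 5 on.  Therefore the state at step 4409 equals the state at step 5 + ((4409 - 5) mod 1) = 5, which is [129, 129, 129, 129, 129, 129, 129, 129].

Derivation:
t=0: [160, 207, 145, 102, 45, 0, 232, 19]
t=1: [95, 74, 114, 105, 74, 22, 30, 40]
t=2: [112, 111, 125, 117, 103, 60, 67, 76]
t=3: [125, 127, 129, 126, 122, 104, 108, 112]
t=4: [129, 129, 129, 128, 129, 127, 128, 128]
t=5: [129, 129, 129, 129, 129, 129, 129, 129]
t=6: [129, 129, 129, 129, 129, 129, 129, 129]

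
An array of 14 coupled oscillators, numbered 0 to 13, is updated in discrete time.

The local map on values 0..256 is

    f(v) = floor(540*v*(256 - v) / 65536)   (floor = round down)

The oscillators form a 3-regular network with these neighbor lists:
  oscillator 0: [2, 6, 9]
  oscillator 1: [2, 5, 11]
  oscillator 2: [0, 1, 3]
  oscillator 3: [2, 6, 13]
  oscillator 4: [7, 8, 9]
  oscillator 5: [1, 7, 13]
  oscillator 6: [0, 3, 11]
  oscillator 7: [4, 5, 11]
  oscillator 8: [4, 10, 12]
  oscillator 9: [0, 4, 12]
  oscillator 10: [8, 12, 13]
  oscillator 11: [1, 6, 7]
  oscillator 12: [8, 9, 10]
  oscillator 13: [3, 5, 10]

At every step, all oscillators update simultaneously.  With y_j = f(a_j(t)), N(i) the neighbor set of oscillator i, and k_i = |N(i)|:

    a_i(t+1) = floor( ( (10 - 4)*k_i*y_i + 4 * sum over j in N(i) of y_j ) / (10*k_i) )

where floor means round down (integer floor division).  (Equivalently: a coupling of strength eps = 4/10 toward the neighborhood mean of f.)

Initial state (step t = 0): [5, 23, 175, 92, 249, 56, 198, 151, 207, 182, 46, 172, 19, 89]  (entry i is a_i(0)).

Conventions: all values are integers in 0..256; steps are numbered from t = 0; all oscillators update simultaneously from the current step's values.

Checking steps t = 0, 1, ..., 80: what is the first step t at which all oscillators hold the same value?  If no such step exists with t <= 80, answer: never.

Simulating step by step:
t=0: [5, 23, 175, 92, 249, 56, 198, 151, 207, 182, 46, 172, 19, 89]  (not all equal)
t=1: [48, 70, 93, 118, 51, 94, 90, 108, 67, 74, 79, 107, 58, 112]  (not all equal)
t=2: [96, 114, 117, 130, 97, 124, 120, 124, 101, 100, 113, 126, 100, 129]  (not all equal)
t=3: [128, 133, 132, 134, 128, 133, 132, 133, 128, 127, 131, 133, 128, 133]  (not all equal)
t=4: [134, 134, 134, 134, 134, 134, 134, 134, 134, 134, 134, 134, 134, 134]  (all equal)

Answer: 4
Key observation: Synchronization is absorbing here: once all oscillators are equal they stay equal, and step 4 is the first all-equal step.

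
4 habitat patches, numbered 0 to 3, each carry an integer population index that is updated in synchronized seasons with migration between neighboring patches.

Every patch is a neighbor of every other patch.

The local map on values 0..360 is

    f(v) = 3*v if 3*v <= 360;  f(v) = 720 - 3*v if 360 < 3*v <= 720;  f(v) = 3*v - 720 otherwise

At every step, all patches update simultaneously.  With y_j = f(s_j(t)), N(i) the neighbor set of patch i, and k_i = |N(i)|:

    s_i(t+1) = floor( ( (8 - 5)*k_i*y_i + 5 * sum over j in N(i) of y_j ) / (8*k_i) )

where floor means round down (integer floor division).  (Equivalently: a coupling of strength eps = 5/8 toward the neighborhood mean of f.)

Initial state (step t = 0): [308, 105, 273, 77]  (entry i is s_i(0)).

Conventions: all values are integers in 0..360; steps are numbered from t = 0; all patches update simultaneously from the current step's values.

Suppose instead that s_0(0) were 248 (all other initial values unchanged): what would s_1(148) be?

Answer: s_1(148) = 280
Key observation: The state at step 15, [333, 334, 333, 333], reappears at step 19: the system is in a cycle of period 4 from step 15 on.  Therefore the state at step 148 equals the state at step 15 + ((148 - 15) mod 4) = 16, which is [279, 280, 279, 279].

Derivation:
t=0: [248, 105, 273, 77]
t=1: [143, 191, 155, 177]
t=2: [232, 208, 226, 215]
t=3: [53, 65, 56, 61]
t=4: [173, 179, 174, 177]
t=5: [194, 191, 193, 192]
t=6: [141, 143, 142, 142]
t=7: [294, 293, 294, 294]
t=8: [161, 160, 161, 161]
t=9: [237, 238, 237, 237]
t=10: [8, 7, 8, 8]
t=11: [23, 22, 23, 23]
t=12: [68, 67, 68, 68]
t=13: [203, 202, 203, 203]
t=14: [111, 112, 111, 111]
t=15: [333, 334, 333, 333]
t=16: [279, 280, 279, 279]
t=17: [117, 118, 117, 117]
t=18: [351, 352, 351, 351]
t=19: [333, 334, 333, 333]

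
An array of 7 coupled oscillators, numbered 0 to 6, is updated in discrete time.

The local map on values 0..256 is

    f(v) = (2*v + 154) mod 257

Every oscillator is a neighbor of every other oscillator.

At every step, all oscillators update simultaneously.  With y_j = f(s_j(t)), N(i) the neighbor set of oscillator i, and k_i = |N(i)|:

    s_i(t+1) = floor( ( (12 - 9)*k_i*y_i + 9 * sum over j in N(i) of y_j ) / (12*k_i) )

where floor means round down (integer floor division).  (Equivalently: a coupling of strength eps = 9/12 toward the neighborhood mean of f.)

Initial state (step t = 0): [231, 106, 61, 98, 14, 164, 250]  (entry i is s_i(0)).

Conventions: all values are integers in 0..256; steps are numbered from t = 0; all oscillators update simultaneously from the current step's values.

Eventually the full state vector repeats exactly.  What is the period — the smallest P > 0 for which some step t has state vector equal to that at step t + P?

Simulating step by step:
t=0: [231, 106, 61, 98, 14, 164, 250]
t=1: [121, 122, 111, 120, 131, 136, 126]
t=2: [144, 144, 141, 143, 146, 147, 145]
t=3: [185, 185, 184, 185, 186, 186, 185]
t=4: [10, 10, 10, 10, 10, 10, 10]
t=5: [174, 174, 174, 174, 174, 174, 174]
t=6: [245, 245, 245, 245, 245, 245, 245]
t=7: [130, 130, 130, 130, 130, 130, 130]
t=8: [157, 157, 157, 157, 157, 157, 157]
t=9: [211, 211, 211, 211, 211, 211, 211]
t=10: [62, 62, 62, 62, 62, 62, 62]
t=11: [21, 21, 21, 21, 21, 21, 21]
t=12: [196, 196, 196, 196, 196, 196, 196]
t=13: [32, 32, 32, 32, 32, 32, 32]
t=14: [218, 218, 218, 218, 218, 218, 218]
t=15: [76, 76, 76, 76, 76, 76, 76]
t=16: [49, 49, 49, 49, 49, 49, 49]
t=17: [252, 252, 252, 252, 252, 252, 252]
t=18: [144, 144, 144, 144, 144, 144, 144]
t=19: [185, 185, 185, 185, 185, 185, 185]
t=20: [10, 10, 10, 10, 10, 10, 10]

Answer: 16
Key observation: The state at step 4, [10, 10, 10, 10, 10, 10, 10], reappears at step 20 — and no state repeats earlier — so the cycle the system enters has period 16.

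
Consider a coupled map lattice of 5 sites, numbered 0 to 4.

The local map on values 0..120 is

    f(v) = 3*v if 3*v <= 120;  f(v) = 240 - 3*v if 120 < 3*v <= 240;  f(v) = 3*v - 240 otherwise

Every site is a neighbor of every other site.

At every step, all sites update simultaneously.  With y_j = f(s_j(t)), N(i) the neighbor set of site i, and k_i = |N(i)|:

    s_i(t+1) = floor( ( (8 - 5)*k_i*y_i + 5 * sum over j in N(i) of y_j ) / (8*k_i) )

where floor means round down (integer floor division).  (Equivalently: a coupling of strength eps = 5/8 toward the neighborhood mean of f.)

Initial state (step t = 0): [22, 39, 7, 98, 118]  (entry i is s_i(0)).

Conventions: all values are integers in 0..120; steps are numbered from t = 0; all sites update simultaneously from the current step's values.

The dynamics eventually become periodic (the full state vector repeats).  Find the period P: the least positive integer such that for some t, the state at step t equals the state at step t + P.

Simulating step by step:
t=0: [22, 39, 7, 98, 118]
t=1: [72, 83, 62, 69, 83]
t=2: [25, 22, 31, 27, 22]
t=3: [75, 73, 79, 77, 73]
t=4: [14, 15, 11, 12, 15]
t=5: [40, 41, 38, 39, 41]
t=6: [117, 117, 116, 117, 117]
t=7: [110, 110, 109, 110, 110]
t=8: [89, 89, 88, 89, 89]
t=9: [26, 26, 25, 26, 26]
t=10: [77, 77, 76, 77, 77]
t=11: [9, 9, 10, 9, 9]
t=12: [27, 27, 28, 27, 27]
t=13: [81, 81, 82, 81, 81]
t=14: [3, 3, 4, 3, 3]
t=15: [9, 9, 10, 9, 9]

Answer: 4
Key observation: The state at step 11, [9, 9, 10, 9, 9], reappears at step 15 — and no state repeats earlier — so the cycle the system enters has period 4.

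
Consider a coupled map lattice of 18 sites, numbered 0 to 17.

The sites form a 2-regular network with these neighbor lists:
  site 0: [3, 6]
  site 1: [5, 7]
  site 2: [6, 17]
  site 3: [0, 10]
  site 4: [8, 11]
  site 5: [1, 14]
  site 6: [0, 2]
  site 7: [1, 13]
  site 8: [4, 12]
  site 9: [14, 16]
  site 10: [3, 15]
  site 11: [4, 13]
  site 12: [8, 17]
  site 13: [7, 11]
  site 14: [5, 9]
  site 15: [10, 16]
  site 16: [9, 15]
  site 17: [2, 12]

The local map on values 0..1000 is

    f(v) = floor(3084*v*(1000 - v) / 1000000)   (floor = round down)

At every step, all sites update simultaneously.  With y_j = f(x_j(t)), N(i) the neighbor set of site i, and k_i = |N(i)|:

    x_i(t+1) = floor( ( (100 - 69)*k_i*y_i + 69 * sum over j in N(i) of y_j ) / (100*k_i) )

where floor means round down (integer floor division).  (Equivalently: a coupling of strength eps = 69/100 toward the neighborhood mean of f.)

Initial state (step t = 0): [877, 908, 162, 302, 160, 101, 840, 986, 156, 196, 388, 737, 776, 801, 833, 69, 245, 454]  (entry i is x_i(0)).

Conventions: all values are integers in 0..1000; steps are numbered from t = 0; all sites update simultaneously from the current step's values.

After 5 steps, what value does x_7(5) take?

Simulating step by step:
t=0: [877, 908, 162, 302, 160, 101, 840, 986, 156, 196, 388, 737, 776, 801, 833, 69, 245, 454]
t=1: [470, 190, 535, 568, 474, 323, 387, 271, 453, 495, 519, 497, 569, 372, 396, 510, 412, 565]
t=2: [751, 589, 751, 764, 767, 626, 756, 600, 762, 750, 764, 752, 759, 698, 726, 761, 762, 760]
t=3: [566, 735, 568, 562, 562, 692, 573, 711, 557, 583, 557, 592, 561, 655, 638, 558, 565, 567]
t=4: [756, 631, 755, 758, 754, 656, 755, 643, 759, 738, 759, 732, 758, 690, 705, 758, 755, 757]
t=5: [567, 706, 568, 565, 580, 684, 569, 694, 567, 602, 564, 612, 565, 656, 644, 566, 577, 567]

Answer: x_7(5) = 694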